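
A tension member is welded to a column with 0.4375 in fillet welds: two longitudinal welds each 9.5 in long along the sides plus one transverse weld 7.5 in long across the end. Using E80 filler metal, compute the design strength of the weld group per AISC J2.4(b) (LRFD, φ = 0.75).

φR_n ≈ 305 kips

E80XX → F_EXX = 80 ksi.
t_e = 0.707 × 0.4375 = 0.3093 in.
R_nwl = 0.6 × 80 × 0.3093 × 19 = 282.1 kips (longitudinal, 2 welds).
R_nwt = 0.6 × 80 × 0.3093 × 7.5 = 111.4 kips (transverse, base value).
(i) R_nwl + R_nwt = 393.4 kips; (ii) 0.85 R_nwl + 1.5 R_nwt = 406.8 kips.
R_n = max = 406.8 kips [governs: (ii)]; φR_n = 305.1 kips.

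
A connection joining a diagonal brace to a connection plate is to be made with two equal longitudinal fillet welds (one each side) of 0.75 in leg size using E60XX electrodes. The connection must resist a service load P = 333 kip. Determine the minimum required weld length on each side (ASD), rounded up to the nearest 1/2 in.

L = 17.5 in on each side

E60XX → F_EXX = 60 ksi.
Throat t_e = 0.707 × 0.75 = 0.5302 in.
r_n/Ω = (0.6 × 60 × 0.5302) / 2.0 = 9.544 kip/in.
L_req = P / (r_n/Ω) = 333 / 9.544 = 34.89 in total.
Per side: 34.89 / 2 = 17.44 in.
Round up → use L = 17.5 in on each side.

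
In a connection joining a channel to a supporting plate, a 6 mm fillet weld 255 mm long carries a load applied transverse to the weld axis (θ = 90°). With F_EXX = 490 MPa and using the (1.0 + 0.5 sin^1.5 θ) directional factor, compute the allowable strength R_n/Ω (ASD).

t_e = 0.707 × 6 = 4.242 mm; A_we = 4.242 × 255 = 1082 mm².
Directional factor: 1.0 + 0.5 sin^1.5(90°) = 1.5.
F_nw = 0.6 × 490 × 1.5 = 441 MPa.
R_n/Ω = (441 × 1082) / 2.0 × 10⁻³ = 238.5 kN.

R_n/Ω ≈ 239 kN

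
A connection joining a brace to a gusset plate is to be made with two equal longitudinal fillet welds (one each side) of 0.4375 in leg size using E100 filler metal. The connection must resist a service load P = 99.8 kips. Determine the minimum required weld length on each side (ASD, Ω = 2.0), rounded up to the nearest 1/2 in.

L = 5.5 in on each side

E100XX → F_EXX = 100 ksi.
Throat t_e = 0.707 × 0.4375 = 0.3093 in.
r_n/Ω = (0.6 × 100 × 0.3093) / 2.0 = 9.279 kip/in.
L_req = P / (r_n/Ω) = 99.8 / 9.279 = 10.76 in total.
Per side: 10.76 / 2 = 5.378 in.
Round up → use L = 5.5 in on each side.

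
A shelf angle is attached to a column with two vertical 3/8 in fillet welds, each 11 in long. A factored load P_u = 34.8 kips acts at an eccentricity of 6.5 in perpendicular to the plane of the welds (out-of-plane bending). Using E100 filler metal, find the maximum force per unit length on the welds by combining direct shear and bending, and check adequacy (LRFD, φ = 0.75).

f_max ≈ 5.83 kip/in; adequate

E100XX → F_EXX = 100 ksi.
L_w = 2 × 11 = 22 in; section modulus (unit throat) S = 2 × L²/6 = 40.33 in².
Direct shear f_v = P/L_w = 34.8/22 = 1.582 kip/in.
Moment M = P × e = 34.8 × 6.5 = 226.2 kip·in; bending f_b = M/S = 5.608 kip/in.
f_max = √(f_v² + f_b²) = √(1.582² + 5.608²) = 5.827 kip/in.
φr_n = 0.75 × 0.6 × 100 × (0.707 × 0.375) = 11.93 kip/in → adequate.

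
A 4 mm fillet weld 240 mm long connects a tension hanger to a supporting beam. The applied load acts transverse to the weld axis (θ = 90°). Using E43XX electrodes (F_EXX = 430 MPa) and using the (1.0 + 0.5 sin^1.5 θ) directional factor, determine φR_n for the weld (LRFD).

φR_n ≈ 197 kN

t_e = 0.707 × 4 = 2.828 mm; A_we = 2.828 × 240 = 678.7 mm².
Directional factor: 1.0 + 0.5 sin^1.5(90°) = 1.5.
F_nw = 0.6 × 430 × 1.5 = 387 MPa.
φR_n = 0.75 × 387 × 678.7 × 10⁻³ = 197 kN.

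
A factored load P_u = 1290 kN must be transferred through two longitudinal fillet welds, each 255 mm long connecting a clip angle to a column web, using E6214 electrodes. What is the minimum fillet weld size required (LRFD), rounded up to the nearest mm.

w = 13 mm

E62XX → F_EXX = 620 MPa.
Total weld length L = 510 mm.
Required throat t_e = P_u / (φ × 0.6 F_EXX × L) = 1290 / (0.75 × 0.6 × 620 × 510 × 10⁻³) = 9.066 mm.
Required leg w = t_e / 0.707 = 12.82 mm → use 13 mm.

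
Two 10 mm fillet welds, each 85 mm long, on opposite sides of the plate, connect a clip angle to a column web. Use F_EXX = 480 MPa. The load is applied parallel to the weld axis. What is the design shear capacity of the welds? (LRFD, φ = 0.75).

Effective throat t_e = 0.707 × 10 = 7.07 mm.
Total length L = 170 mm; A_we = 7.07 × 170 = 1202 mm².
F_nw = 0.6 F_EXX = 0.6 × 480 = 288 MPa.
φR_n = 0.75 × 288 × 1202 × 10⁻³ = 259.6 kN.

φR_n ≈ 260 kN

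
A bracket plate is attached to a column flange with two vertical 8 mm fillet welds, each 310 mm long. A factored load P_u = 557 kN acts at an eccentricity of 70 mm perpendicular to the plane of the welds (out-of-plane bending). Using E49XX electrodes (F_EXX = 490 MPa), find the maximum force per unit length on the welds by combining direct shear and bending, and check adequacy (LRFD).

L_w = 2 × 310 = 620 mm; section modulus (unit throat) S = 2 × L²/6 = 32030 mm².
Direct shear f_v = P/L_w = 557×10³/620 = 898.4 N/mm.
Moment M = P × e = 557×10³ × 70 = 38990000 N·mm; bending f_b = M/S = 1217 N/mm.
f_max = √(f_v² + f_b²) = √(898.4² + 1217²) = 1513 N/mm.
φr_n = 0.75 × 0.6 × 490 × (0.707 × 8) = 1247 N/mm → NOT adequate.

f_max ≈ 1510 N/mm; NOT adequate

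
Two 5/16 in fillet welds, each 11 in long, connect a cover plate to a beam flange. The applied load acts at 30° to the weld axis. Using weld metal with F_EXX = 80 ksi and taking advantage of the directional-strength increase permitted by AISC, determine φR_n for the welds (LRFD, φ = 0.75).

t_e = 0.707 × 0.3125 = 0.2209 in; A_we = 0.2209 × 22 = 4.861 in².
Directional factor: 1.0 + 0.5 sin^1.5(30°) = 1.177.
F_nw = 0.6 × 80 × 1.177 = 56.49 ksi.
φR_n = 0.75 × 56.49 × 4.861 = 205.9 kip.

φR_n ≈ 206 kip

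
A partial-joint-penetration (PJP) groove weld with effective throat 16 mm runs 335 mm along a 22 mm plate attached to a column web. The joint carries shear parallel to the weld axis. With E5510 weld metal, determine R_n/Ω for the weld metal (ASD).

E55XX → F_EXX = 550 MPa.
Effective throat (given) t_e = 16 mm.
A_we = 16 × 335 = 5360 mm².
F_nw = 0.6 F_EXX = 330 MPa.
R_n/Ω = (330 × 5360) / 2.0 × 10⁻³ = 884.4 kN.

R_n/Ω ≈ 884 kN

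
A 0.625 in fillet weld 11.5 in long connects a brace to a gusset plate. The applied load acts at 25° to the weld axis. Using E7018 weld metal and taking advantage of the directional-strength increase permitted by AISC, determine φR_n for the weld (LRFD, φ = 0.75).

E70XX → F_EXX = 70 ksi.
t_e = 0.707 × 0.625 = 0.4419 in; A_we = 0.4419 × 11.5 = 5.082 in².
Directional factor: 1.0 + 0.5 sin^1.5(25°) = 1.137.
F_nw = 0.6 × 70 × 1.137 = 47.77 ksi.
φR_n = 0.75 × 47.77 × 5.082 = 182.1 kips.

φR_n ≈ 182 kips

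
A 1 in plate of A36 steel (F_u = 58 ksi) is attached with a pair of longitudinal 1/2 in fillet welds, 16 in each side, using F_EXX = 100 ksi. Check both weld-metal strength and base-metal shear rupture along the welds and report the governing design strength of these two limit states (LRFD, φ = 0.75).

t_e = 0.707 × 0.5 = 0.3535 in; L = 32 in.
Weld metal: φR_n = 0.75 × 0.6 × 100 × 0.3535 × 32 = 509 kips.
Base metal (shear rupture): φR_n = 0.75 × 0.6 × 58 × 1 × 32 = 835.2 kips.
Governing: weld metal.

φR_n ≈ 509 kips (weld metal governs)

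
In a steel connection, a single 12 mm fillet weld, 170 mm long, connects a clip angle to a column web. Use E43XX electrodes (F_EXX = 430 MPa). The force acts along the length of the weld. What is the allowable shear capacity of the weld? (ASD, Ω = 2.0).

R_n/Ω ≈ 186 kN

Effective throat t_e = 0.707 × 12 = 8.484 mm.
Total length L = 170 mm; A_we = 8.484 × 170 = 1442 mm².
F_nw = 0.6 F_EXX = 0.6 × 430 = 258 MPa.
R_n = 258 × 1442 × 10⁻³ = 372.1 kN; R_n/Ω = 372.1/2.0 = 186.1 kN.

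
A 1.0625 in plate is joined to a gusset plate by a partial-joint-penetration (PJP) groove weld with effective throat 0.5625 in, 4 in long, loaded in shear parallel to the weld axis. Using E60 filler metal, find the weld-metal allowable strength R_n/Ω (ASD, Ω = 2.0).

E60XX → F_EXX = 60 ksi.
Effective throat (given) t_e = 0.5625 in.
A_we = 0.5625 × 4 = 2.25 in².
F_nw = 0.6 F_EXX = 36 ksi.
R_n/Ω = (36 × 2.25) / 2.0 = 40.5 kips.

R_n/Ω ≈ 40.5 kips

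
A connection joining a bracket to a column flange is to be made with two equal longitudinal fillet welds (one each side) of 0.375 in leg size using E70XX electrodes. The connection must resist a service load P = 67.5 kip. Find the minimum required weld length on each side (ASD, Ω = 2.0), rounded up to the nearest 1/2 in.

E70XX → F_EXX = 70 ksi.
Throat t_e = 0.707 × 0.375 = 0.2651 in.
r_n/Ω = (0.6 × 70 × 0.2651) / 2.0 = 5.568 kip/in.
L_req = P / (r_n/Ω) = 67.5 / 5.568 = 12.12 in total.
Per side: 12.12 / 2 = 6.062 in.
Round up → use L = 6.5 in on each side.

L = 6.5 in on each side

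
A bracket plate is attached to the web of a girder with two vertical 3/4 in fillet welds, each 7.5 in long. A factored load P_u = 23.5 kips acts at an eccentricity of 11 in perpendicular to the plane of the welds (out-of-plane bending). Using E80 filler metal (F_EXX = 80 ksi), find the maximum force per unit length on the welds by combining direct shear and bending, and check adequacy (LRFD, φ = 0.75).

L_w = 2 × 7.5 = 15 in; section modulus (unit throat) S = 2 × L²/6 = 18.75 in².
Direct shear f_v = P/L_w = 23.5/15 = 1.567 kip/in.
Moment M = P × e = 23.5 × 11 = 258.5 kip·in; bending f_b = M/S = 13.79 kip/in.
f_max = √(f_v² + f_b²) = √(1.567² + 13.79²) = 13.88 kip/in.
φr_n = 0.75 × 0.6 × 80 × (0.707 × 0.75) = 19.09 kip/in → adequate.

f_max ≈ 13.9 kip/in; adequate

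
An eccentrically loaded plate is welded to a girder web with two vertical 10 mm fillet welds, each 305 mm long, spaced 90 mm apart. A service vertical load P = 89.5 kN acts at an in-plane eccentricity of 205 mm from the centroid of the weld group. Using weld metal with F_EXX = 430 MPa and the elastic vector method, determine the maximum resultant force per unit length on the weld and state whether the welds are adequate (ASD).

Total weld length L_w = 610 mm. Treat welds as unit-width lines.
Polar moment about centroid: J = 2[d³/12 + d(b/2)²] = 2[305³/12 + 305×45²] = 5964000 mm³.
Direct shear f_v = P/L_w = 89.5×10³ / 610 = 146.7 N/mm (vertical).
Torsion M = P·e = 89.5×10³ × 205 = 18348000 N·mm.
Critical point at (x, y) = (45, 152.5) from centroid. f_tx = M·y/J = 469.1 N/mm; f_ty = M·x/J = 138.4 N/mm.
Resultant f_max = √[f_tx² + (f_v + f_ty)²] = √[469.1² + (146.7 + 138.4)²] = 549 N/mm.
Capacity per unit length: r_n/Ω = (1/2.0) × 0.6 × 430 × (0.707 × 10) = 912 N/mm.
549 ≤ 912 → adequate.

f_max ≈ 549 N/mm; adequate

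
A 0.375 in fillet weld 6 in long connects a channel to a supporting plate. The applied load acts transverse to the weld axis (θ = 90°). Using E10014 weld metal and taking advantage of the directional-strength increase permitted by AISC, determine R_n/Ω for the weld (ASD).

E100XX → F_EXX = 100 ksi.
t_e = 0.707 × 0.375 = 0.2651 in; A_we = 0.2651 × 6 = 1.591 in².
Directional factor: 1.0 + 0.5 sin^1.5(90°) = 1.5.
F_nw = 0.6 × 100 × 1.5 = 90 ksi.
R_n/Ω = (90 × 1.591) / 2.0 = 71.58 kip.

R_n/Ω ≈ 71.6 kip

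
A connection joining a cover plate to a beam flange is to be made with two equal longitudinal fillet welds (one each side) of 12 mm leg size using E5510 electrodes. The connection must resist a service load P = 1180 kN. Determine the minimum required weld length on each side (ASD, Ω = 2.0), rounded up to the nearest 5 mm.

E55XX → F_EXX = 550 MPa.
Throat t_e = 0.707 × 12 = 8.484 mm.
r_n/Ω = (0.6 × 550 × 8.484) / 2.0 = 1400 N/mm = 1.4 kN/mm.
L_req = P / (r_n/Ω) = 1180 / 1.4 = 842.9 mm total.
Per side: 842.9 / 2 = 421.5 mm.
Round up → use L = 425 mm on each side.

L = 425 mm on each side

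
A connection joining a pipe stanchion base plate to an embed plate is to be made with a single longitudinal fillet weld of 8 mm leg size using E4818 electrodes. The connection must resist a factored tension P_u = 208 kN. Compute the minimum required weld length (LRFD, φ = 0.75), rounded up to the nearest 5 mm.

E48XX → F_EXX = 480 MPa.
Throat t_e = 0.707 × 8 = 5.656 mm.
φr_n = 0.75 × 0.6 × 480 × 5.656 × 10⁻³ = 1.222 kN/mm.
L_req = P_u / φr_n = 208 / 1.222 = 170.3 mm total.
Round up → use L = 175 mm.

L = 175 mm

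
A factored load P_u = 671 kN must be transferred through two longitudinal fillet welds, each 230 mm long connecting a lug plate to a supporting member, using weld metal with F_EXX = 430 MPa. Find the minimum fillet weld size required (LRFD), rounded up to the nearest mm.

Total weld length L = 460 mm.
Required throat t_e = P_u / (φ × 0.6 F_EXX × L) = 671 / (0.75 × 0.6 × 430 × 460 × 10⁻³) = 7.538 mm.
Required leg w = t_e / 0.707 = 10.66 mm → use 11 mm.

w = 11 mm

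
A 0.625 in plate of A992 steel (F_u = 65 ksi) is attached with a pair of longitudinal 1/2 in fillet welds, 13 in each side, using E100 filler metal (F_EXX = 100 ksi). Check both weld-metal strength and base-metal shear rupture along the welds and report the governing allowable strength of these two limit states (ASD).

R_n/Ω ≈ 276 kip (weld metal governs)

t_e = 0.707 × 0.5 = 0.3535 in; L = 26 in.
Weld metal: R_n/Ω = (1/2.0) × 0.6 × 100 × 0.3535 × 26 = 275.7 kip.
Base metal (shear rupture): R_n/Ω = (1/2.0) × 0.6 × 65 × 0.625 × 26 = 316.9 kip.
Governing: weld metal.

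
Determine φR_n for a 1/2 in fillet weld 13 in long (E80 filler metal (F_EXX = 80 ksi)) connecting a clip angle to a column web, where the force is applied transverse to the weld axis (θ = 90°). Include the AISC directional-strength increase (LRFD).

φR_n ≈ 248 kip

t_e = 0.707 × 0.5 = 0.3535 in; A_we = 0.3535 × 13 = 4.595 in².
Directional factor: 1.0 + 0.5 sin^1.5(90°) = 1.5.
F_nw = 0.6 × 80 × 1.5 = 72 ksi.
φR_n = 0.75 × 72 × 4.595 = 248.2 kip.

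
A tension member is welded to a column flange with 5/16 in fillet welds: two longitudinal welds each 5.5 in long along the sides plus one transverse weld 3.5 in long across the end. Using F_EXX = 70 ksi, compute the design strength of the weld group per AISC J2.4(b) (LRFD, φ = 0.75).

φR_n ≈ 102 kips

t_e = 0.707 × 0.3125 = 0.2209 in.
R_nwl = 0.6 × 70 × 0.2209 × 11 = 102.1 kips (longitudinal, 2 welds).
R_nwt = 0.6 × 70 × 0.2209 × 3.5 = 32.48 kips (transverse, base value).
(i) R_nwl + R_nwt = 134.6 kips; (ii) 0.85 R_nwl + 1.5 R_nwt = 135.5 kips.
R_n = max = 135.5 kips [governs: (ii)]; φR_n = 101.6 kips.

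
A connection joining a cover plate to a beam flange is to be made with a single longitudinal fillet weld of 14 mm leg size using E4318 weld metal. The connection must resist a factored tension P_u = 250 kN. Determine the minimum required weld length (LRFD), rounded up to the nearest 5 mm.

L = 135 mm

E43XX → F_EXX = 430 MPa.
Throat t_e = 0.707 × 14 = 9.898 mm.
φr_n = 0.75 × 0.6 × 430 × 9.898 × 10⁻³ = 1.915 kN/mm.
L_req = P_u / φr_n = 250 / 1.915 = 130.5 mm total.
Round up → use L = 135 mm.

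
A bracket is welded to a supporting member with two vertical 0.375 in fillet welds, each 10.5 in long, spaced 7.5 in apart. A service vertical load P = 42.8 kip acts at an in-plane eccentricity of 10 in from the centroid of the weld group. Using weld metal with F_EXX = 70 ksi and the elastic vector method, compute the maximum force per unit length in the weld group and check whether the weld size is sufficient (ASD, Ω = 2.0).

f_max ≈ 7.04 kip/in; NOT adequate

Total weld length L_w = 21 in. Treat welds as unit-width lines.
Polar moment about centroid: J = 2[d³/12 + d(b/2)²] = 2[10.5³/12 + 10.5×3.75²] = 488.2 in³.
Direct shear f_v = P/L_w = 42.8 / 21 = 2.038 kip/in (vertical).
Torsion M = P·e = 42.8 × 10 = 428 kip·in.
Critical point at (x, y) = (3.75, 5.25) from centroid. f_tx = M·y/J = 4.602 kip/in; f_ty = M·x/J = 3.287 kip/in.
Resultant f_max = √[f_tx² + (f_v + f_ty)²] = √[4.602² + (2.038 + 3.287)²] = 7.038 kip/in.
Capacity per unit length: r_n/Ω = (1/2.0) × 0.6 × 70 × (0.707 × 0.375) = 5.568 kip/in.
7.038 > 5.568 → NOT adequate.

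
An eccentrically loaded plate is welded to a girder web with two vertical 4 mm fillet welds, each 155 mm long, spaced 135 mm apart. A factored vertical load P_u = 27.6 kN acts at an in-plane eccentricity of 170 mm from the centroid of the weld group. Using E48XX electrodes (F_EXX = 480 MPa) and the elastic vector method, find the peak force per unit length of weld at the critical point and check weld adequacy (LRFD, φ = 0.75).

Total weld length L_w = 310 mm. Treat welds as unit-width lines.
Polar moment about centroid: J = 2[d³/12 + d(b/2)²] = 2[155³/12 + 155×67.5²] = 2033000 mm³.
Direct shear f_v = P/L_w = 27.6×10³ / 310 = 89.03 N/mm (vertical).
Torsion M = P·e = 27.6×10³ × 170 = 4692000 N·mm.
Critical point at (x, y) = (67.5, 77.5) from centroid. f_tx = M·y/J = 178.9 N/mm; f_ty = M·x/J = 155.8 N/mm.
Resultant f_max = √[f_tx² + (f_v + f_ty)²] = √[178.9² + (89.03 + 155.8)²] = 303.2 N/mm.
Capacity per unit length: φr_n = 0.75 × 0.6 × 480 × (0.707 × 4) = 610.8 N/mm.
303.2 ≤ 610.8 → adequate.

f_max ≈ 303 N/mm; adequate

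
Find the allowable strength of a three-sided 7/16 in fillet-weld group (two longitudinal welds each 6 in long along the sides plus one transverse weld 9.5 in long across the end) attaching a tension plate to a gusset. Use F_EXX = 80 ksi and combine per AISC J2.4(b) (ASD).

t_e = 0.707 × 0.4375 = 0.3093 in.
R_nwl = 0.6 × 80 × 0.3093 × 12 = 178.2 kip (longitudinal, 2 welds).
R_nwt = 0.6 × 80 × 0.3093 × 9.5 = 141 kip (transverse, base value).
(i) R_nwl + R_nwt = 319.2 kip; (ii) 0.85 R_nwl + 1.5 R_nwt = 363 kip.
R_n = max = 363 kip [governs: (ii)]; R_n/Ω = 181.5 kip.

R_n/Ω ≈ 182 kip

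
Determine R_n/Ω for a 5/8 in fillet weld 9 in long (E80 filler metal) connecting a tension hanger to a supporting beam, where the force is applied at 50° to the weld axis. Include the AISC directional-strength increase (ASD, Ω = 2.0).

E80XX → F_EXX = 80 ksi.
t_e = 0.707 × 0.625 = 0.4419 in; A_we = 0.4419 × 9 = 3.977 in².
Directional factor: 1.0 + 0.5 sin^1.5(50°) = 1.335.
F_nw = 0.6 × 80 × 1.335 = 64.09 ksi.
R_n/Ω = (64.09 × 3.977) / 2.0 = 127.4 kip.

R_n/Ω ≈ 127 kip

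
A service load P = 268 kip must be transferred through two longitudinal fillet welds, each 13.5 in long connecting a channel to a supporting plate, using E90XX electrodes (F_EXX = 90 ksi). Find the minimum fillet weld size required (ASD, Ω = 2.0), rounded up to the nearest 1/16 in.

w = 9/16 in

Total weld length L = 27 in.
Required throat t_e = P × Ω / (0.6 F_EXX × L) = 268 × 2.0 / (0.6 × 90 × 27) = 0.3676 in.
Required leg w = t_e / 0.707 = 0.52 in → use 9/16 in.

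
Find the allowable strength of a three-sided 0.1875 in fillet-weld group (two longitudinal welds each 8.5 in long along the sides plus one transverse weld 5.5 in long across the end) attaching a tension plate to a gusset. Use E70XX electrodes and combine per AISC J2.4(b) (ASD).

R_n/Ω ≈ 63.2 kip

E70XX → F_EXX = 70 ksi.
t_e = 0.707 × 0.1875 = 0.1326 in.
R_nwl = 0.6 × 70 × 0.1326 × 17 = 94.65 kip (longitudinal, 2 welds).
R_nwt = 0.6 × 70 × 0.1326 × 5.5 = 30.62 kip (transverse, base value).
(i) R_nwl + R_nwt = 125.3 kip; (ii) 0.85 R_nwl + 1.5 R_nwt = 126.4 kip.
R_n = max = 126.4 kip [governs: (ii)]; R_n/Ω = 63.19 kip.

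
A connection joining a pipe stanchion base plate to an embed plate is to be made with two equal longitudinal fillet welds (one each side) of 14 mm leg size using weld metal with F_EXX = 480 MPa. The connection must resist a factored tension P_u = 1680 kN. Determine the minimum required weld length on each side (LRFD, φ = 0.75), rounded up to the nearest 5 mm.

Throat t_e = 0.707 × 14 = 9.898 mm.
φr_n = 0.75 × 0.6 × 480 × 9.898 × 10⁻³ = 2.138 kN/mm.
L_req = P_u / φr_n = 1680 / 2.138 = 785.8 mm total.
Per side: 785.8 / 2 = 392.9 mm.
Round up → use L = 395 mm on each side.

L = 395 mm on each side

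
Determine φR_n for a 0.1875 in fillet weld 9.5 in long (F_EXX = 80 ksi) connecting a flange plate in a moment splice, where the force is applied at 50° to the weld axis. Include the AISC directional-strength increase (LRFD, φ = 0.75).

t_e = 0.707 × 0.1875 = 0.1326 in; A_we = 0.1326 × 9.5 = 1.259 in².
Directional factor: 1.0 + 0.5 sin^1.5(50°) = 1.335.
F_nw = 0.6 × 80 × 1.335 = 64.09 ksi.
φR_n = 0.75 × 64.09 × 1.259 = 60.53 kip.

φR_n ≈ 60.5 kip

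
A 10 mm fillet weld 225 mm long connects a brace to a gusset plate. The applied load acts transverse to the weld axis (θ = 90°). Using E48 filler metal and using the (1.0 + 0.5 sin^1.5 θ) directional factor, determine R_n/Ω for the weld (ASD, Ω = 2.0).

R_n/Ω ≈ 344 kN

E48XX → F_EXX = 480 MPa.
t_e = 0.707 × 10 = 7.07 mm; A_we = 7.07 × 225 = 1591 mm².
Directional factor: 1.0 + 0.5 sin^1.5(90°) = 1.5.
F_nw = 0.6 × 480 × 1.5 = 432 MPa.
R_n/Ω = (432 × 1591) / 2.0 × 10⁻³ = 343.6 kN.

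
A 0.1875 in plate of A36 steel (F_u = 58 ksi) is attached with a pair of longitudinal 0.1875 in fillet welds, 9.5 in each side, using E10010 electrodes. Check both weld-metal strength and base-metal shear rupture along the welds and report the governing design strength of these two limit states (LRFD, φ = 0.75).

E100XX → F_EXX = 100 ksi.
t_e = 0.707 × 0.1875 = 0.1326 in; L = 19 in.
Weld metal: φR_n = 0.75 × 0.6 × 100 × 0.1326 × 19 = 113.3 kip.
Base metal (shear rupture): φR_n = 0.75 × 0.6 × 58 × 0.1875 × 19 = 92.98 kip.
Governing: base-metal shear rupture.

φR_n ≈ 93 kip (base-metal shear rupture governs)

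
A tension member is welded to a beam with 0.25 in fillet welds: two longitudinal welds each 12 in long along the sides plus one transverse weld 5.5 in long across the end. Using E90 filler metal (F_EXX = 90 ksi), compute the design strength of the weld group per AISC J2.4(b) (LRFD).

t_e = 0.707 × 0.25 = 0.1767 in.
R_nwl = 0.6 × 90 × 0.1767 × 24 = 229.1 kips (longitudinal, 2 welds).
R_nwt = 0.6 × 90 × 0.1767 × 5.5 = 52.49 kips (transverse, base value).
(i) R_nwl + R_nwt = 281.6 kips; (ii) 0.85 R_nwl + 1.5 R_nwt = 273.4 kips.
R_n = max = 281.6 kips [governs: (i)]; φR_n = 211.2 kips.

φR_n ≈ 211 kips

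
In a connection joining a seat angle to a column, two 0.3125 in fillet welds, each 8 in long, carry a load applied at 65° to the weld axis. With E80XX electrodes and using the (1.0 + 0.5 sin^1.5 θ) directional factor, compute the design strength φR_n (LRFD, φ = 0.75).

φR_n ≈ 182 kip

E80XX → F_EXX = 80 ksi.
t_e = 0.707 × 0.3125 = 0.2209 in; A_we = 0.2209 × 16 = 3.535 in².
Directional factor: 1.0 + 0.5 sin^1.5(65°) = 1.431.
F_nw = 0.6 × 80 × 1.431 = 68.71 ksi.
φR_n = 0.75 × 68.71 × 3.535 = 182.2 kip.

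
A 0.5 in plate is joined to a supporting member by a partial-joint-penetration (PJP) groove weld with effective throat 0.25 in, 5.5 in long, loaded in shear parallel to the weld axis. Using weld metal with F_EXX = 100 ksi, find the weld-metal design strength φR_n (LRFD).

φR_n ≈ 61.9 kip

Effective throat (given) t_e = 0.25 in.
A_we = 0.25 × 5.5 = 1.375 in².
F_nw = 0.6 F_EXX = 60 ksi.
φR_n = 0.75 × 60 × 1.375 = 61.88 kip.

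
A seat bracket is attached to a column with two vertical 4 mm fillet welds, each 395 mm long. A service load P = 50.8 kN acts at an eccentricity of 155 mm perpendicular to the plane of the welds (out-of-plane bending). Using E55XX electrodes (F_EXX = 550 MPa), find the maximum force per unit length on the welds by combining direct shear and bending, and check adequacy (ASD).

f_max ≈ 164 N/mm; adequate

L_w = 2 × 395 = 790 mm; section modulus (unit throat) S = 2 × L²/6 = 52010 mm².
Direct shear f_v = P/L_w = 50.8×10³/790 = 64.3 N/mm.
Moment M = P × e = 50.8×10³ × 155 = 7874000 N·mm; bending f_b = M/S = 151.4 N/mm.
f_max = √(f_v² + f_b²) = √(64.3² + 151.4²) = 164.5 N/mm.
r_n/Ω = (1/2.0) × 0.6 × 550 × (0.707 × 4) = 466.6 N/mm → adequate.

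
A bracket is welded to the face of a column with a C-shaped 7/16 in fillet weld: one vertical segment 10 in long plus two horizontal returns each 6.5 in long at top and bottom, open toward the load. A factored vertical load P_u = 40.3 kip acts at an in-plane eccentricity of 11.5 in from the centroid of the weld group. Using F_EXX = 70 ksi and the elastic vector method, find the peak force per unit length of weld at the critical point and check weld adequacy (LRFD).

Total weld length L_w = 23 in. Treat welds as unit-width lines.
Centroid: x̄ = 2×6.5×3.25 / 23 = 1.837 in from the vertical weld.
Polar moment about centroid: J = I_x + I_y = [10³/12 + 2×6.5×5²] + [10×1.837² + 2(6.5³/12 + 6.5×1.413²)] = 513.8 in³.
Direct shear f_v = P/L_w = 40.3 / 23 = 1.752 kip/in (vertical).
Torsion M = P·e = 40.3 × 11.5 = 463.45 kip·in.
Critical point at (x, y) = (4.663, 5) from centroid. f_tx = M·y/J = 4.51 kip/in; f_ty = M·x/J = 4.206 kip/in.
Resultant f_max = √[f_tx² + (f_v + f_ty)²] = √[4.51² + (1.752 + 4.206)²] = 7.473 kip/in.
Capacity per unit length: φr_n = 0.75 × 0.6 × 70 × (0.707 × 0.4375) = 9.743 kip/in.
7.473 ≤ 9.743 → adequate.

f_max ≈ 7.47 kip/in; adequate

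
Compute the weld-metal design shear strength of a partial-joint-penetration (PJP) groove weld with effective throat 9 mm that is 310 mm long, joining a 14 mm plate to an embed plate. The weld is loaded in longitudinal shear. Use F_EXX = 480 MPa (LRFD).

φR_n ≈ 603 kN

Effective throat (given) t_e = 9 mm.
A_we = 9 × 310 = 2790 mm².
F_nw = 0.6 F_EXX = 288 MPa.
φR_n = 0.75 × 288 × 2790 × 10⁻³ = 602.6 kN.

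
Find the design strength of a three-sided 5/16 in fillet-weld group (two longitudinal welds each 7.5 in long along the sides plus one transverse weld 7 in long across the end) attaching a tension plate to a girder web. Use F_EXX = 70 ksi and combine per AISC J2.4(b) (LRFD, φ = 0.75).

t_e = 0.707 × 0.3125 = 0.2209 in.
R_nwl = 0.6 × 70 × 0.2209 × 15 = 139.2 kips (longitudinal, 2 welds).
R_nwt = 0.6 × 70 × 0.2209 × 7 = 64.96 kips (transverse, base value).
(i) R_nwl + R_nwt = 204.1 kips; (ii) 0.85 R_nwl + 1.5 R_nwt = 215.7 kips.
R_n = max = 215.7 kips [governs: (ii)]; φR_n = 161.8 kips.

φR_n ≈ 162 kips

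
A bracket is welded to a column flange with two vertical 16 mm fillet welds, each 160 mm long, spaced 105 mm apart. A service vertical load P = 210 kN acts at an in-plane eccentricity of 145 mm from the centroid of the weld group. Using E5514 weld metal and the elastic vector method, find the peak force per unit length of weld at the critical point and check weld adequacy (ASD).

f_max ≈ 2290 N/mm; NOT adequate

E55XX → F_EXX = 550 MPa.
Total weld length L_w = 320 mm. Treat welds as unit-width lines.
Polar moment about centroid: J = 2[d³/12 + d(b/2)²] = 2[160³/12 + 160×52.5²] = 1565000 mm³.
Direct shear f_v = P/L_w = 210×10³ / 320 = 656.2 N/mm (vertical).
Torsion M = P·e = 210×10³ × 145 = 30450000 N·mm.
Critical point at (x, y) = (52.5, 80) from centroid. f_tx = M·y/J = 1557 N/mm; f_ty = M·x/J = 1022 N/mm.
Resultant f_max = √[f_tx² + (f_v + f_ty)²] = √[1557² + (656.2 + 1022)²] = 2289 N/mm.
Capacity per unit length: r_n/Ω = (1/2.0) × 0.6 × 550 × (0.707 × 16) = 1866 N/mm.
2289 > 1866 → NOT adequate.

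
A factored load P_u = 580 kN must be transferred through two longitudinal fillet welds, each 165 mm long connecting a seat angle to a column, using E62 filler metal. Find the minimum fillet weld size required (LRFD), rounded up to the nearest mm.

E62XX → F_EXX = 620 MPa.
Total weld length L = 330 mm.
Required throat t_e = P_u / (φ × 0.6 F_EXX × L) = 580 / (0.75 × 0.6 × 620 × 330 × 10⁻³) = 6.3 mm.
Required leg w = t_e / 0.707 = 8.91 mm → use 9 mm.

w = 9 mm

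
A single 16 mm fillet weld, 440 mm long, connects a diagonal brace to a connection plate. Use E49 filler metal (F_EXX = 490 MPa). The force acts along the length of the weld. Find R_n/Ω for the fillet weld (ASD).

R_n/Ω ≈ 732 kN

Effective throat t_e = 0.707 × 16 = 11.31 mm.
Total length L = 440 mm; A_we = 11.31 × 440 = 4977 mm².
F_nw = 0.6 F_EXX = 0.6 × 490 = 294 MPa.
R_n = 294 × 4977 × 10⁻³ = 1463 kN; R_n/Ω = 1463/2.0 = 731.7 kN.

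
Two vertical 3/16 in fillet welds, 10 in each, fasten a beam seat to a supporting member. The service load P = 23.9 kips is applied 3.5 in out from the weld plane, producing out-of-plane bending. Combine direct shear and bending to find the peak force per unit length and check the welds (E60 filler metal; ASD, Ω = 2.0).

E60XX → F_EXX = 60 ksi.
L_w = 2 × 10 = 20 in; section modulus (unit throat) S = 2 × L²/6 = 33.33 in².
Direct shear f_v = P/L_w = 23.9/20 = 1.195 kip/in.
Moment M = P × e = 23.9 × 3.5 = 83.65 kip·in; bending f_b = M/S = 2.509 kip/in.
f_max = √(f_v² + f_b²) = √(1.195² + 2.509²) = 2.779 kip/in.
r_n/Ω = (1/2.0) × 0.6 × 60 × (0.707 × 0.1875) = 2.386 kip/in → NOT adequate.

f_max ≈ 2.78 kip/in; NOT adequate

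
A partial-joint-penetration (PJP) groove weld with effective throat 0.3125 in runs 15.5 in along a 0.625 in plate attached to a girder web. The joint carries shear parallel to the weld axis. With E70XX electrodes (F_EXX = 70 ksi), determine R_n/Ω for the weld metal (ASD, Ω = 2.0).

R_n/Ω ≈ 102 kip

Effective throat (given) t_e = 0.3125 in.
A_we = 0.3125 × 15.5 = 4.844 in².
F_nw = 0.6 F_EXX = 42 ksi.
R_n/Ω = (42 × 4.844) / 2.0 = 101.7 kip.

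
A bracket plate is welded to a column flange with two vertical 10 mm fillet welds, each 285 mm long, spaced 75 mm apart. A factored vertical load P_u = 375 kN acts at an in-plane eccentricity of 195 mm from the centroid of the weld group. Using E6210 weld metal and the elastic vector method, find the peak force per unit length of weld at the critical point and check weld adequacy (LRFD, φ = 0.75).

E62XX → F_EXX = 620 MPa.
Total weld length L_w = 570 mm. Treat welds as unit-width lines.
Polar moment about centroid: J = 2[d³/12 + d(b/2)²] = 2[285³/12 + 285×37.5²] = 4660000 mm³.
Direct shear f_v = P/L_w = 375×10³ / 570 = 657.9 N/mm (vertical).
Torsion M = P·e = 375×10³ × 195 = 73125000 N·mm.
Critical point at (x, y) = (37.5, 142.5) from centroid. f_tx = M·y/J = 2236 N/mm; f_ty = M·x/J = 588.5 N/mm.
Resultant f_max = √[f_tx² + (f_v + f_ty)²] = √[2236² + (657.9 + 588.5)²] = 2560 N/mm.
Capacity per unit length: φr_n = 0.75 × 0.6 × 620 × (0.707 × 10) = 1973 N/mm.
2560 > 1973 → NOT adequate.

f_max ≈ 2560 N/mm; NOT adequate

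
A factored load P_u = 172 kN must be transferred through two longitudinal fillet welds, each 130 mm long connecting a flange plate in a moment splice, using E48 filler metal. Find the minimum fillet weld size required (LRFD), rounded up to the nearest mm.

w = 5 mm

E48XX → F_EXX = 480 MPa.
Total weld length L = 260 mm.
Required throat t_e = P_u / (φ × 0.6 F_EXX × L) = 172 / (0.75 × 0.6 × 480 × 260 × 10⁻³) = 3.063 mm.
Required leg w = t_e / 0.707 = 4.332 mm → use 5 mm.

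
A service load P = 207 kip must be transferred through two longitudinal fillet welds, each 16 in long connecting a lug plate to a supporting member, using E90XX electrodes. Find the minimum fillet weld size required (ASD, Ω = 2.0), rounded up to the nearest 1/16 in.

E90XX → F_EXX = 90 ksi.
Total weld length L = 32 in.
Required throat t_e = P × Ω / (0.6 F_EXX × L) = 207 × 2.0 / (0.6 × 90 × 32) = 0.2396 in.
Required leg w = t_e / 0.707 = 0.3389 in → use 3/8 in.

w = 3/8 in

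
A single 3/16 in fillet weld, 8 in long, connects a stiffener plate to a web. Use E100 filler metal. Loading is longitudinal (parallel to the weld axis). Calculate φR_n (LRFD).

E100XX → F_EXX = 100 ksi.
Effective throat t_e = 0.707 × 0.1875 = 0.1326 in.
Total length L = 8 in; A_we = 0.1326 × 8 = 1.06 in².
F_nw = 0.6 F_EXX = 0.6 × 100 = 60 ksi.
φR_n = 0.75 × 60 × 1.06 = 47.72 kips.

φR_n ≈ 47.7 kips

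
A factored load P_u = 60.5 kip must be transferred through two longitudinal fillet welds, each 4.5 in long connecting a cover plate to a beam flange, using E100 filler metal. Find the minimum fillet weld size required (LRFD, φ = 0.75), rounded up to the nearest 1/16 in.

w = 1/4 in

E100XX → F_EXX = 100 ksi.
Total weld length L = 9 in.
Required throat t_e = P_u / (φ × 0.6 F_EXX × L) = 60.5 / (0.75 × 0.6 × 100 × 9) = 0.1494 in.
Required leg w = t_e / 0.707 = 0.2113 in → use 1/4 in.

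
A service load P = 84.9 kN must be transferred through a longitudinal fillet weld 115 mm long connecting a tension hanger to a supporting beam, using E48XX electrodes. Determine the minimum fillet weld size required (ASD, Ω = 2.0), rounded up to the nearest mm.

w = 8 mm

E48XX → F_EXX = 480 MPa.
Total weld length L = 115 mm.
Required throat t_e = P × Ω / (0.6 F_EXX × L) = 84.9 × 2.0 / (0.6 × 480 × 115 × 10⁻³) = 5.127 mm.
Required leg w = t_e / 0.707 = 7.252 mm → use 8 mm.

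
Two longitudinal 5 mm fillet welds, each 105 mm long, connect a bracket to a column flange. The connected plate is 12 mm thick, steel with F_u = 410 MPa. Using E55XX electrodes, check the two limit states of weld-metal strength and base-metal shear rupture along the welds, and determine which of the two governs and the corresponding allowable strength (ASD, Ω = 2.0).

R_n/Ω ≈ 122 kN (weld metal governs)

E55XX → F_EXX = 550 MPa.
t_e = 0.707 × 5 = 3.535 mm; L = 210 mm.
Weld metal: R_n/Ω = (1/2.0) × 0.6 × 550 × 3.535 × 210 × 10⁻³ = 122.5 kN.
Base metal (shear rupture): R_n/Ω = (1/2.0) × 0.6 × 410 × 12 × 210 × 10⁻³ = 310 kN.
Governing: weld metal.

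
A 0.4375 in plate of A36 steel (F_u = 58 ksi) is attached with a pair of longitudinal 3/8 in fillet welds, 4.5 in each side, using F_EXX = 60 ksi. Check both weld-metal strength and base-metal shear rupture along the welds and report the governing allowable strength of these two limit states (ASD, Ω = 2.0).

t_e = 0.707 × 0.375 = 0.2651 in; L = 9 in.
Weld metal: R_n/Ω = (1/2.0) × 0.6 × 60 × 0.2651 × 9 = 42.95 kips.
Base metal (shear rupture): R_n/Ω = (1/2.0) × 0.6 × 58 × 0.4375 × 9 = 68.51 kips.
Governing: weld metal.

R_n/Ω ≈ 43 kips (weld metal governs)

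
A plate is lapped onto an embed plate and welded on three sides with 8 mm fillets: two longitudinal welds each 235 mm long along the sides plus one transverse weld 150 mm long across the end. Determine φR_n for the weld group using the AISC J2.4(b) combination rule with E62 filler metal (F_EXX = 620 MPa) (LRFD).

t_e = 0.707 × 8 = 5.656 mm.
R_nwl = 0.6 × 620 × 5.656 × 470 × 10⁻³ = 988.9 kN (longitudinal, 2 welds).
R_nwt = 0.6 × 620 × 5.656 × 150 × 10⁻³ = 315.6 kN (transverse, base value).
(i) R_nwl + R_nwt = 1304 kN; (ii) 0.85 R_nwl + 1.5 R_nwt = 1314 kN.
R_n = max = 1314 kN [governs: (ii)]; φR_n = 985.5 kN.

φR_n ≈ 985 kN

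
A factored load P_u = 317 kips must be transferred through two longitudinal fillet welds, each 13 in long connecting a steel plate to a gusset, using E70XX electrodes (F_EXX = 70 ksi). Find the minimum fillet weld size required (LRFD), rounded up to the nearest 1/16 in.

Total weld length L = 26 in.
Required throat t_e = P_u / (φ × 0.6 F_EXX × L) = 317 / (0.75 × 0.6 × 70 × 26) = 0.3871 in.
Required leg w = t_e / 0.707 = 0.5475 in → use 9/16 in.

w = 9/16 in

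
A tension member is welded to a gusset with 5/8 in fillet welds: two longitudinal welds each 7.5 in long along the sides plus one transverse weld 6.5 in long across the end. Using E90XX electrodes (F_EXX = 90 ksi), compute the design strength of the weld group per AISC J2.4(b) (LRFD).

t_e = 0.707 × 0.625 = 0.4419 in.
R_nwl = 0.6 × 90 × 0.4419 × 15 = 357.9 kips (longitudinal, 2 welds).
R_nwt = 0.6 × 90 × 0.4419 × 6.5 = 155.1 kips (transverse, base value).
(i) R_nwl + R_nwt = 513 kips; (ii) 0.85 R_nwl + 1.5 R_nwt = 536.9 kips.
R_n = max = 536.9 kips [governs: (ii)]; φR_n = 402.7 kips.

φR_n ≈ 403 kips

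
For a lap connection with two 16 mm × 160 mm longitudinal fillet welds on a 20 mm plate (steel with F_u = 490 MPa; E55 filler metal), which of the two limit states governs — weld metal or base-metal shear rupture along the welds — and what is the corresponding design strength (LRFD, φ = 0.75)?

E55XX → F_EXX = 550 MPa.
t_e = 0.707 × 16 = 11.31 mm; L = 320 mm.
Weld metal: φR_n = 0.75 × 0.6 × 550 × 11.31 × 320 × 10⁻³ = 895.9 kN.
Base metal (shear rupture): φR_n = 0.75 × 0.6 × 490 × 20 × 320 × 10⁻³ = 1411 kN.
Governing: weld metal.

φR_n ≈ 896 kN (weld metal governs)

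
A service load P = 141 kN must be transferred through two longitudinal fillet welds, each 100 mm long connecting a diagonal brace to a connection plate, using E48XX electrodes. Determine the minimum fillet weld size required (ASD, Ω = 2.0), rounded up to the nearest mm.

E48XX → F_EXX = 480 MPa.
Total weld length L = 200 mm.
Required throat t_e = P × Ω / (0.6 F_EXX × L) = 141 × 2.0 / (0.6 × 480 × 200 × 10⁻³) = 4.896 mm.
Required leg w = t_e / 0.707 = 6.925 mm → use 7 mm.

w = 7 mm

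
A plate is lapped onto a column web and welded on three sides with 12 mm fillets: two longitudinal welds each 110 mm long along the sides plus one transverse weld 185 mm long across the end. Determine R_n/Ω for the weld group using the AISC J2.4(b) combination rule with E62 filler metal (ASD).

E62XX → F_EXX = 620 MPa.
t_e = 0.707 × 12 = 8.484 mm.
R_nwl = 0.6 × 620 × 8.484 × 220 × 10⁻³ = 694.3 kN (longitudinal, 2 welds).
R_nwt = 0.6 × 620 × 8.484 × 185 × 10⁻³ = 583.9 kN (transverse, base value).
(i) R_nwl + R_nwt = 1278 kN; (ii) 0.85 R_nwl + 1.5 R_nwt = 1466 kN.
R_n = max = 1466 kN [governs: (ii)]; R_n/Ω = 733 kN.

R_n/Ω ≈ 733 kN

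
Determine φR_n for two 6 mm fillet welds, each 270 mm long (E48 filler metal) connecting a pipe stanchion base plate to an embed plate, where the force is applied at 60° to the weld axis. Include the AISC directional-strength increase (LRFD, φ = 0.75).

φR_n ≈ 694 kN

E48XX → F_EXX = 480 MPa.
t_e = 0.707 × 6 = 4.242 mm; A_we = 4.242 × 540 = 2291 mm².
Directional factor: 1.0 + 0.5 sin^1.5(60°) = 1.403.
F_nw = 0.6 × 480 × 1.403 = 404.1 MPa.
φR_n = 0.75 × 404.1 × 2291 × 10⁻³ = 694.2 kN.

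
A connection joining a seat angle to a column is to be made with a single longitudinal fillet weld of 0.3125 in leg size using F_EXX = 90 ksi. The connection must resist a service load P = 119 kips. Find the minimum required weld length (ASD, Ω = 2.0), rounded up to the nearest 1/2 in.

L = 20 in

Throat t_e = 0.707 × 0.3125 = 0.2209 in.
r_n/Ω = (0.6 × 90 × 0.2209) / 2.0 = 5.965 kip/in.
L_req = P / (r_n/Ω) = 119 / 5.965 = 19.95 in total.
Round up → use L = 20 in.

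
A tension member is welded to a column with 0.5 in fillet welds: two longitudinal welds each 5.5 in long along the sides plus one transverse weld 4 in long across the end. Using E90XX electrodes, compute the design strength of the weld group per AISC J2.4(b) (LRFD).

φR_n ≈ 220 kip

E90XX → F_EXX = 90 ksi.
t_e = 0.707 × 0.5 = 0.3535 in.
R_nwl = 0.6 × 90 × 0.3535 × 11 = 210 kip (longitudinal, 2 welds).
R_nwt = 0.6 × 90 × 0.3535 × 4 = 76.36 kip (transverse, base value).
(i) R_nwl + R_nwt = 286.3 kip; (ii) 0.85 R_nwl + 1.5 R_nwt = 293 kip.
R_n = max = 293 kip [governs: (ii)]; φR_n = 219.8 kip.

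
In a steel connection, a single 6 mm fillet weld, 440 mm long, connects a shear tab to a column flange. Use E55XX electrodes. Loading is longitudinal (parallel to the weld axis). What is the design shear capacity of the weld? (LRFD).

φR_n ≈ 462 kN

E55XX → F_EXX = 550 MPa.
Effective throat t_e = 0.707 × 6 = 4.242 mm.
Total length L = 440 mm; A_we = 4.242 × 440 = 1866 mm².
F_nw = 0.6 F_EXX = 0.6 × 550 = 330 MPa.
φR_n = 0.75 × 330 × 1866 × 10⁻³ = 462 kN.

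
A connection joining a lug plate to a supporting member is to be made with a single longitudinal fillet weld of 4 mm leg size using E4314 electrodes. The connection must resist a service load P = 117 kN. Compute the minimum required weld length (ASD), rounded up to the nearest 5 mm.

E43XX → F_EXX = 430 MPa.
Throat t_e = 0.707 × 4 = 2.828 mm.
r_n/Ω = (0.6 × 430 × 2.828) / 2.0 = 364.8 N/mm = 0.3648 kN/mm.
L_req = P / (r_n/Ω) = 117 / 0.3648 = 320.7 mm total.
Round up → use L = 325 mm.

L = 325 mm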